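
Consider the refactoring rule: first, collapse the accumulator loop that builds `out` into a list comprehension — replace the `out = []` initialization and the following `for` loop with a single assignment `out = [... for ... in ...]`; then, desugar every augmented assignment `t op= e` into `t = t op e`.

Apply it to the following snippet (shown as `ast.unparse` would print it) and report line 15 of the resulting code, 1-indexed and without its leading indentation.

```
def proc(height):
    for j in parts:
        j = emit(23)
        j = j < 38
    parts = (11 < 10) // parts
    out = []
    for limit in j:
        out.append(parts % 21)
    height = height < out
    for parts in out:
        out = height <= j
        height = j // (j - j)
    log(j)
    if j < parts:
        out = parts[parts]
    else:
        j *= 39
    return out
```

Transformed code:
def proc(height):
    for j in parts:
        j = emit(23)
        j = j < 38
    parts = (11 < 10) // parts
    out = [parts % 21 for limit in j]
    height = height < out
    for parts in out:
        out = height <= j
        height = j // (j - j)
    log(j)
    if j < parts:
        out = parts[parts]
    else:
        j = j * 39
    return out

j = j * 39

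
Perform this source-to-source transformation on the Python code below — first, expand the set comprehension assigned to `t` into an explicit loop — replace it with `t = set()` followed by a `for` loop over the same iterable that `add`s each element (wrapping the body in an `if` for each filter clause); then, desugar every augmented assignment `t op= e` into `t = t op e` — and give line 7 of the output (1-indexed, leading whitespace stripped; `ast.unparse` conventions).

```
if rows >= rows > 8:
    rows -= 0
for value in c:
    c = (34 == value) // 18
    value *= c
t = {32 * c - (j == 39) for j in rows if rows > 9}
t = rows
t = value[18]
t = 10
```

for j in rows:

Transformed code:
if rows >= rows > 8:
    rows = rows - 0
for value in c:
    c = (34 == value) // 18
    value = value * c
t = set()
for j in rows:
    if rows > 9:
        t.add(32 * c - (j == 39))
t = rows
t = value[18]
t = 10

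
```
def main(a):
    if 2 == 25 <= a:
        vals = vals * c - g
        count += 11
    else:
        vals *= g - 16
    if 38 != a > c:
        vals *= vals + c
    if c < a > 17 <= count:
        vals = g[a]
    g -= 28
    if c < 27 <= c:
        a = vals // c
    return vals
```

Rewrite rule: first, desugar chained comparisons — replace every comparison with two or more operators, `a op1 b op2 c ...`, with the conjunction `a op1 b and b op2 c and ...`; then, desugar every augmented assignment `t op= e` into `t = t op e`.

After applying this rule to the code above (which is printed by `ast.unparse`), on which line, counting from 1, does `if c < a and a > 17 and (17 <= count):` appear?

Transformed code:
def main(a):
    if 2 == 25 and 25 <= a:
        vals = vals * c - g
        count = count + 11
    else:
        vals = vals * (g - 16)
    if 38 != a and a > c:
        vals = vals * (vals + c)
    if c < a and a > 17 and (17 <= count):
        vals = g[a]
    g = g - 28
    if c < 27 and 27 <= c:
        a = vals // c
    return vals

9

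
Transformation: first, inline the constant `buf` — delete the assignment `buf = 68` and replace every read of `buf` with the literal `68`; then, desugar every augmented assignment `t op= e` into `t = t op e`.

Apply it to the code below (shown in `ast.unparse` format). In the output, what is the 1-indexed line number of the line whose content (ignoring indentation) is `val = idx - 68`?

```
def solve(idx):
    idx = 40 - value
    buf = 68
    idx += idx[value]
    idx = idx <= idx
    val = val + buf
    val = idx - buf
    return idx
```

Transformed code:
def solve(idx):
    idx = 40 - value
    idx = idx + idx[value]
    idx = idx <= idx
    val = val + 68
    val = idx - 68
    return idx

6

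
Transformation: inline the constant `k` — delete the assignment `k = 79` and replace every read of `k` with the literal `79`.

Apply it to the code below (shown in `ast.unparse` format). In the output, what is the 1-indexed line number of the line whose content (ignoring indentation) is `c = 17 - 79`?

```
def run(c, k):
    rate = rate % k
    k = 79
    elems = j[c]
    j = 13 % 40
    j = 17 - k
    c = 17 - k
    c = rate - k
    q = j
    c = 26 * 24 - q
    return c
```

6

Transformed code:
def run(c, k):
    rate = rate % 79
    elems = j[c]
    j = 13 % 40
    j = 17 - 79
    c = 17 - 79
    c = rate - 79
    q = j
    c = 26 * 24 - q
    return c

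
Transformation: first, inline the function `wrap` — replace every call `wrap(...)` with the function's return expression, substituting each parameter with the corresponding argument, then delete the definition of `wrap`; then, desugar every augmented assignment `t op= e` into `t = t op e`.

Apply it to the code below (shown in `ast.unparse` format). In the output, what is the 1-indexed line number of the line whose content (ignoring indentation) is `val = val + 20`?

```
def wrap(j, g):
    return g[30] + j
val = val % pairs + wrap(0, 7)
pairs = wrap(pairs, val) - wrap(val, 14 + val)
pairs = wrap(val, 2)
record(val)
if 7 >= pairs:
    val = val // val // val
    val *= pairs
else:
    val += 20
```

Transformed code:
val = val % pairs + (7[30] + 0)
pairs = val[30] + pairs - ((14 + val)[30] + val)
pairs = 2[30] + val
record(val)
if 7 >= pairs:
    val = val // val // val
    val = val * pairs
else:
    val = val + 20

9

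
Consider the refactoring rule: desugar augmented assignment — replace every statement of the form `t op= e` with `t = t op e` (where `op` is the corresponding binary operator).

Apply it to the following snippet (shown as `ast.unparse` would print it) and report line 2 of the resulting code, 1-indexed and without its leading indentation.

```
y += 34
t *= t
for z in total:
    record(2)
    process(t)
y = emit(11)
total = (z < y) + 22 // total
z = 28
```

t = t * t

Transformed code:
y = y + 34
t = t * t
for z in total:
    record(2)
    process(t)
y = emit(11)
total = (z < y) + 22 // total
z = 28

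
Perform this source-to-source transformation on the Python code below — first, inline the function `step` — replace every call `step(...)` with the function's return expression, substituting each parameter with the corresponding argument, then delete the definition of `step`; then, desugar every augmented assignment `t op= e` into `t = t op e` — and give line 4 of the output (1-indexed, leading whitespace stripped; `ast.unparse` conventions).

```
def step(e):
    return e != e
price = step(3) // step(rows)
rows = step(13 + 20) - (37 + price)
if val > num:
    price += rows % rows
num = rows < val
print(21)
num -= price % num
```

price = price + rows % rows

Transformed code:
price = (3 != 3) // (rows != rows)
rows = (13 + 20 != 13 + 20) - (37 + price)
if val > num:
    price = price + rows % rows
num = rows < val
print(21)
num = num - price % num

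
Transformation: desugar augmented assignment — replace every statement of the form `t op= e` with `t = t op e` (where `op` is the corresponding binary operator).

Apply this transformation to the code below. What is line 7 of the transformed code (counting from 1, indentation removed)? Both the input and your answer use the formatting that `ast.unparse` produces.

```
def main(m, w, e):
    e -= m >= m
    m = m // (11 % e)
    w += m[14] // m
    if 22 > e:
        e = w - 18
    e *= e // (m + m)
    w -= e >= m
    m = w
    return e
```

e = e * (e // (m + m))

Transformed code:
def main(m, w, e):
    e = e - (m >= m)
    m = m // (11 % e)
    w = w + m[14] // m
    if 22 > e:
        e = w - 18
    e = e * (e // (m + m))
    w = w - (e >= m)
    m = w
    return e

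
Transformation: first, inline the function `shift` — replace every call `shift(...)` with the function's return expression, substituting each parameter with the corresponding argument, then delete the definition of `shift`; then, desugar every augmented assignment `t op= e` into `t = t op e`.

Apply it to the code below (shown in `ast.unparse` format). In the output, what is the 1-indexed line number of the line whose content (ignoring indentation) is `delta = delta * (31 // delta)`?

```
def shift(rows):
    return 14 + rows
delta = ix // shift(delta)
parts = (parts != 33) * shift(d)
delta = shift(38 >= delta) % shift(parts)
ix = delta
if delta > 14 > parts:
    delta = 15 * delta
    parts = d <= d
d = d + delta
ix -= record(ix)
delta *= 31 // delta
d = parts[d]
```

10

Transformed code:
delta = ix // (14 + delta)
parts = (parts != 33) * (14 + d)
delta = (14 + (38 >= delta)) % (14 + parts)
ix = delta
if delta > 14 > parts:
    delta = 15 * delta
    parts = d <= d
d = d + delta
ix = ix - record(ix)
delta = delta * (31 // delta)
d = parts[d]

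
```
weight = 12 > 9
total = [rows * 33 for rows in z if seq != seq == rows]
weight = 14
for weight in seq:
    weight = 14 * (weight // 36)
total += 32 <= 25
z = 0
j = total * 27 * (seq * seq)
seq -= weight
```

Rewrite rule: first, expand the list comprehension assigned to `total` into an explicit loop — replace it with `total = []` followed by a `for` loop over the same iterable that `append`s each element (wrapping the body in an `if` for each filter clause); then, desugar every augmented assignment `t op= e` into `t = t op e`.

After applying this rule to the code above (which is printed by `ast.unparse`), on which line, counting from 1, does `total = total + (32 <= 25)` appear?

Transformed code:
weight = 12 > 9
total = []
for rows in z:
    if seq != seq == rows:
        total.append(rows * 33)
weight = 14
for weight in seq:
    weight = 14 * (weight // 36)
total = total + (32 <= 25)
z = 0
j = total * 27 * (seq * seq)
seq = seq - weight

9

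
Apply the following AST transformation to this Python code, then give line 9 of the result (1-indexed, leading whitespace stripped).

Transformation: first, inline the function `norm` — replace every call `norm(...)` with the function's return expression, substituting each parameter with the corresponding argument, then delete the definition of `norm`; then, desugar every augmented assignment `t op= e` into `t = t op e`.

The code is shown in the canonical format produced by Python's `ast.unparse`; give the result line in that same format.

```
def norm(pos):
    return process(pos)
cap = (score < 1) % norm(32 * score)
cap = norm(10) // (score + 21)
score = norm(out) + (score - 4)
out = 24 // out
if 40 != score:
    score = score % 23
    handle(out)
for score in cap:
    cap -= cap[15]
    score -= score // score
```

cap = cap - cap[15]

Transformed code:
cap = (score < 1) % process(32 * score)
cap = process(10) // (score + 21)
score = process(out) + (score - 4)
out = 24 // out
if 40 != score:
    score = score % 23
    handle(out)
for score in cap:
    cap = cap - cap[15]
    score = score - score // score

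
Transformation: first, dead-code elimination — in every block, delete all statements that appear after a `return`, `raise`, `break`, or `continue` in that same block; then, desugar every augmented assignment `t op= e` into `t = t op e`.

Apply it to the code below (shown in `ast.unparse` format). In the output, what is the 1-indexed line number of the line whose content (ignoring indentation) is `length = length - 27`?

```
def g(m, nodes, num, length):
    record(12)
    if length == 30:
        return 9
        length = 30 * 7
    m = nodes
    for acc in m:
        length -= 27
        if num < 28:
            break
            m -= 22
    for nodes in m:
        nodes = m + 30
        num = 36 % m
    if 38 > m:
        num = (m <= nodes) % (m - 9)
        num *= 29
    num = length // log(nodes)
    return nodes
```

Transformed code:
def g(m, nodes, num, length):
    record(12)
    if length == 30:
        return 9
    m = nodes
    for acc in m:
        length = length - 27
        if num < 28:
            break
    for nodes in m:
        nodes = m + 30
        num = 36 % m
    if 38 > m:
        num = (m <= nodes) % (m - 9)
        num = num * 29
    num = length // log(nodes)
    return nodes

7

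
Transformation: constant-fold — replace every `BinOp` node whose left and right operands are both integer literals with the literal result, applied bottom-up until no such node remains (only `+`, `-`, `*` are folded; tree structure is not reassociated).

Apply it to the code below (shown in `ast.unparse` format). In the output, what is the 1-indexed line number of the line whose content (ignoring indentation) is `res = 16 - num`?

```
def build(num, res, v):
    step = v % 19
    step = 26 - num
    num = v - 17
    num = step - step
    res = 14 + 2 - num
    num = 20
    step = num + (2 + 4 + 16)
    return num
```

6

Transformed code:
def build(num, res, v):
    step = v % 19
    step = 26 - num
    num = v - 17
    num = step - step
    res = 16 - num
    num = 20
    step = num + 22
    return num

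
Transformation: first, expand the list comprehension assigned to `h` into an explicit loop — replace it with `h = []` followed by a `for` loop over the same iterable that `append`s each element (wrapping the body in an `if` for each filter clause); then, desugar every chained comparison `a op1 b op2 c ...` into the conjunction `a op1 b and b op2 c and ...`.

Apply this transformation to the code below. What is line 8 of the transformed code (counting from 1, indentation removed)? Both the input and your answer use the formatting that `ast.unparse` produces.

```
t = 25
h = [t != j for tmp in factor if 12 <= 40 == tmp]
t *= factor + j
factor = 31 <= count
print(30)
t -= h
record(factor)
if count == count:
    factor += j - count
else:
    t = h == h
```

Transformed code:
t = 25
h = []
for tmp in factor:
    if 12 <= 40 and 40 == tmp:
        h.append(t != j)
t *= factor + j
factor = 31 <= count
print(30)
t -= h
record(factor)
if count == count:
    factor += j - count
else:
    t = h == h

print(30)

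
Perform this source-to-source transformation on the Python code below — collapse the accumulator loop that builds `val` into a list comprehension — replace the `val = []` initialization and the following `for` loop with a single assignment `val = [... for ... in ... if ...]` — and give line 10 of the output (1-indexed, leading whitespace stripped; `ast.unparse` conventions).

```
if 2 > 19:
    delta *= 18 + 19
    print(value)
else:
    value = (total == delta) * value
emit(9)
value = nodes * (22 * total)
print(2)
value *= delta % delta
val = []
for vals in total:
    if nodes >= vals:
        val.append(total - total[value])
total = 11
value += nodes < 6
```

val = [total - total[value] for vals in total if nodes >= vals]

Transformed code:
if 2 > 19:
    delta *= 18 + 19
    print(value)
else:
    value = (total == delta) * value
emit(9)
value = nodes * (22 * total)
print(2)
value *= delta % delta
val = [total - total[value] for vals in total if nodes >= vals]
total = 11
value += nodes < 6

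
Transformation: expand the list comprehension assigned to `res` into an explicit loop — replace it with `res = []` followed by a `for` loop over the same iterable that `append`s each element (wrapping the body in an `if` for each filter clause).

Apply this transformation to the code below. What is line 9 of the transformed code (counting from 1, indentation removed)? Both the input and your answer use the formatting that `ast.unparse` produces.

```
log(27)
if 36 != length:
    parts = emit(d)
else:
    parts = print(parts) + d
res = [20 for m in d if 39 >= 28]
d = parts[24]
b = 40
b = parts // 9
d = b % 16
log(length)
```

res.append(20)

Transformed code:
log(27)
if 36 != length:
    parts = emit(d)
else:
    parts = print(parts) + d
res = []
for m in d:
    if 39 >= 28:
        res.append(20)
d = parts[24]
b = 40
b = parts // 9
d = b % 16
log(length)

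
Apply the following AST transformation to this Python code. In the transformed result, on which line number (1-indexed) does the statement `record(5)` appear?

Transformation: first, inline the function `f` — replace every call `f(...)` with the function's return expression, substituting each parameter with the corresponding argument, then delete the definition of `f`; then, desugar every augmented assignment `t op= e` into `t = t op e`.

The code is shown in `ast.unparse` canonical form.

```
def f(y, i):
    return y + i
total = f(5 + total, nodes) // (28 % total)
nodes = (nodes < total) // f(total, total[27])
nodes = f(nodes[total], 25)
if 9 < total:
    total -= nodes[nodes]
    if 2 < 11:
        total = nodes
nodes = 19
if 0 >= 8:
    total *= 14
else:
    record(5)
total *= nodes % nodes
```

12

Transformed code:
total = (5 + total + nodes) // (28 % total)
nodes = (nodes < total) // (total + total[27])
nodes = nodes[total] + 25
if 9 < total:
    total = total - nodes[nodes]
    if 2 < 11:
        total = nodes
nodes = 19
if 0 >= 8:
    total = total * 14
else:
    record(5)
total = total * (nodes % nodes)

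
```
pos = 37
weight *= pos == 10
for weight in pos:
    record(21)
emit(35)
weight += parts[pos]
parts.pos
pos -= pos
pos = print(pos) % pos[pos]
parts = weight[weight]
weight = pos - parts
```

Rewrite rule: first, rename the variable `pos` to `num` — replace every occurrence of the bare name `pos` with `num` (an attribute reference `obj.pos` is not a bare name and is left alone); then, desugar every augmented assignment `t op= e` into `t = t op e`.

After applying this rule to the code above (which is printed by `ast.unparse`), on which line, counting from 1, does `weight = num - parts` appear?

Transformed code:
num = 37
weight = weight * (num == 10)
for weight in num:
    record(21)
emit(35)
weight = weight + parts[num]
parts.pos
num = num - num
num = print(num) % num[num]
parts = weight[weight]
weight = num - parts

11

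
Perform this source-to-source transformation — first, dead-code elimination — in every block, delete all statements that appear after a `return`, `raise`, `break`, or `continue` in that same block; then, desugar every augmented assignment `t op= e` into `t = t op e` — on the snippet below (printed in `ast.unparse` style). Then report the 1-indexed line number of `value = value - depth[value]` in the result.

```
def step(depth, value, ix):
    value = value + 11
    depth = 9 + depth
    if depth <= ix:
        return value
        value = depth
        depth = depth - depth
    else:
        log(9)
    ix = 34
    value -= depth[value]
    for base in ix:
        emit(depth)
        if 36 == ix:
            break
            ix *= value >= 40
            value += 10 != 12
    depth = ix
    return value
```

9

Transformed code:
def step(depth, value, ix):
    value = value + 11
    depth = 9 + depth
    if depth <= ix:
        return value
    else:
        log(9)
    ix = 34
    value = value - depth[value]
    for base in ix:
        emit(depth)
        if 36 == ix:
            break
    depth = ix
    return value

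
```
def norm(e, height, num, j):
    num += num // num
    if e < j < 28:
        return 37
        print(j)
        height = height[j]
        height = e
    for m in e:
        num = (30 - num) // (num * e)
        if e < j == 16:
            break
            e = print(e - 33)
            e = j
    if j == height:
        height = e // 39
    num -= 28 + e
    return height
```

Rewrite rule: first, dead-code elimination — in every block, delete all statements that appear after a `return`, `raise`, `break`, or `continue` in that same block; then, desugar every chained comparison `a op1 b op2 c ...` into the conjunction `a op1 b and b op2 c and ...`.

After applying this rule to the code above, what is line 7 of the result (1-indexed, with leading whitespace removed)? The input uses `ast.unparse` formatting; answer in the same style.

if e < j and j == 16:

Transformed code:
def norm(e, height, num, j):
    num += num // num
    if e < j and j < 28:
        return 37
    for m in e:
        num = (30 - num) // (num * e)
        if e < j and j == 16:
            break
    if j == height:
        height = e // 39
    num -= 28 + e
    return height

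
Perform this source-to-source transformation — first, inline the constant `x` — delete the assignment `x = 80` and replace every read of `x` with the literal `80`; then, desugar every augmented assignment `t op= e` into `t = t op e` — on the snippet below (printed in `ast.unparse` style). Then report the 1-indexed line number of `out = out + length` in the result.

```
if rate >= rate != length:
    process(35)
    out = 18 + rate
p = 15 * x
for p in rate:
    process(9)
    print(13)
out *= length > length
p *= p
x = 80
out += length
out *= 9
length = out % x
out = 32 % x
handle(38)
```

Transformed code:
if rate >= rate != length:
    process(35)
    out = 18 + rate
p = 15 * 80
for p in rate:
    process(9)
    print(13)
out = out * (length > length)
p = p * p
out = out + length
out = out * 9
length = out % 80
out = 32 % 80
handle(38)

10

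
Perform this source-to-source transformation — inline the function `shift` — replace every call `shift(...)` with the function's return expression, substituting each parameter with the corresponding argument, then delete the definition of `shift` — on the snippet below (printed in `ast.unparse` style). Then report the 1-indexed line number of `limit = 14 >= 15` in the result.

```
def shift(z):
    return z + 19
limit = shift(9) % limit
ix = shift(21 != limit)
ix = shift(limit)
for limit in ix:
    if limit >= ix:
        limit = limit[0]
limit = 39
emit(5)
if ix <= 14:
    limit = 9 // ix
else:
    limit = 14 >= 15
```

Transformed code:
limit = (9 + 19) % limit
ix = (21 != limit) + 19
ix = limit + 19
for limit in ix:
    if limit >= ix:
        limit = limit[0]
limit = 39
emit(5)
if ix <= 14:
    limit = 9 // ix
else:
    limit = 14 >= 15

12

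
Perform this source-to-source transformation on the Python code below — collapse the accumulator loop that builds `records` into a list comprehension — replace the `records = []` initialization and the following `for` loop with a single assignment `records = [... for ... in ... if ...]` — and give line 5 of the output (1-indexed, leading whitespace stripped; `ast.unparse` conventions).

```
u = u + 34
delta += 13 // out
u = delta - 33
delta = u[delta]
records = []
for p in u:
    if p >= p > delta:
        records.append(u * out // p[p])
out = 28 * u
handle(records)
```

records = [u * out // p[p] for p in u if p >= p > delta]

Transformed code:
u = u + 34
delta += 13 // out
u = delta - 33
delta = u[delta]
records = [u * out // p[p] for p in u if p >= p > delta]
out = 28 * u
handle(records)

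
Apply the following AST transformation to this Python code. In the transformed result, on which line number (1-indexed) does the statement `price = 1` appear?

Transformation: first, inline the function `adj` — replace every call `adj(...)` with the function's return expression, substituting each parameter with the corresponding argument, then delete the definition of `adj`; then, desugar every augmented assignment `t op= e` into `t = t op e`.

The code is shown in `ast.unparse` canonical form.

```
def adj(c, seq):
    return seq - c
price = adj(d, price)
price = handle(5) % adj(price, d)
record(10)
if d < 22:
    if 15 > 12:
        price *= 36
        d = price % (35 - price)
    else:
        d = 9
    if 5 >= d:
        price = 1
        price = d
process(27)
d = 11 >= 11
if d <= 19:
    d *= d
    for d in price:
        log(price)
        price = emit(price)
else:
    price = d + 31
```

Transformed code:
price = price - d
price = handle(5) % (d - price)
record(10)
if d < 22:
    if 15 > 12:
        price = price * 36
        d = price % (35 - price)
    else:
        d = 9
    if 5 >= d:
        price = 1
        price = d
process(27)
d = 11 >= 11
if d <= 19:
    d = d * d
    for d in price:
        log(price)
        price = emit(price)
else:
    price = d + 31

11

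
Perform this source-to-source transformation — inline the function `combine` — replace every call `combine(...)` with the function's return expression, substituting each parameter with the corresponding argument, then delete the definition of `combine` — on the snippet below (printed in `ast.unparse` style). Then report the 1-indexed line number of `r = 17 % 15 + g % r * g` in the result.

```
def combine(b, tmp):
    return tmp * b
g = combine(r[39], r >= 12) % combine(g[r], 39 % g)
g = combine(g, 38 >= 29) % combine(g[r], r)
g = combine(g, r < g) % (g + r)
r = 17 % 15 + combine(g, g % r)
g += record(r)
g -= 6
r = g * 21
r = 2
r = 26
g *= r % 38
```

4

Transformed code:
g = (r >= 12) * r[39] % (39 % g * g[r])
g = (38 >= 29) * g % (r * g[r])
g = (r < g) * g % (g + r)
r = 17 % 15 + g % r * g
g += record(r)
g -= 6
r = g * 21
r = 2
r = 26
g *= r % 38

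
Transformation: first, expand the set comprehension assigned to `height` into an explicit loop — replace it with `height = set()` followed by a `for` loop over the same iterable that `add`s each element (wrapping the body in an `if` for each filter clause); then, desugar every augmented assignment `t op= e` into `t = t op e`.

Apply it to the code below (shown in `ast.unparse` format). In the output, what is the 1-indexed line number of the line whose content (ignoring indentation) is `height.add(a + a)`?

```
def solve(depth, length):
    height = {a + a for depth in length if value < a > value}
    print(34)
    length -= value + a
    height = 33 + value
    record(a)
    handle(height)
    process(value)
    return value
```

5

Transformed code:
def solve(depth, length):
    height = set()
    for depth in length:
        if value < a > value:
            height.add(a + a)
    print(34)
    length = length - (value + a)
    height = 33 + value
    record(a)
    handle(height)
    process(value)
    return value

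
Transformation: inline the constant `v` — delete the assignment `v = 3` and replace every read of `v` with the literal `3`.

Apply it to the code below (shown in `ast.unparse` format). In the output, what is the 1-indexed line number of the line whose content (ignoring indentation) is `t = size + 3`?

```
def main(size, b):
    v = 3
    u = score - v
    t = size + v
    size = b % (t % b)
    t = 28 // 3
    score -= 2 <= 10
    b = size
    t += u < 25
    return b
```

3

Transformed code:
def main(size, b):
    u = score - 3
    t = size + 3
    size = b % (t % b)
    t = 28 // 3
    score -= 2 <= 10
    b = size
    t += u < 25
    return b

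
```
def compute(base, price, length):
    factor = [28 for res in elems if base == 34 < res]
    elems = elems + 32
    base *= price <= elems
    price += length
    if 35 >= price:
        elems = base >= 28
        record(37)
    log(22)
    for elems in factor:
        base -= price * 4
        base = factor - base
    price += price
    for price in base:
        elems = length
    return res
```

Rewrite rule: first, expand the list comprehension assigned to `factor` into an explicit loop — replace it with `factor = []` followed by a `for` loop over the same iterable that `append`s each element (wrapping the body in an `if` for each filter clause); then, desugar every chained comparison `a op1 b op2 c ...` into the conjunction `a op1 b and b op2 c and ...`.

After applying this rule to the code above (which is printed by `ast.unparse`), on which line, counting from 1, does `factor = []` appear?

2

Transformed code:
def compute(base, price, length):
    factor = []
    for res in elems:
        if base == 34 and 34 < res:
            factor.append(28)
    elems = elems + 32
    base *= price <= elems
    price += length
    if 35 >= price:
        elems = base >= 28
        record(37)
    log(22)
    for elems in factor:
        base -= price * 4
        base = factor - base
    price += price
    for price in base:
        elems = length
    return res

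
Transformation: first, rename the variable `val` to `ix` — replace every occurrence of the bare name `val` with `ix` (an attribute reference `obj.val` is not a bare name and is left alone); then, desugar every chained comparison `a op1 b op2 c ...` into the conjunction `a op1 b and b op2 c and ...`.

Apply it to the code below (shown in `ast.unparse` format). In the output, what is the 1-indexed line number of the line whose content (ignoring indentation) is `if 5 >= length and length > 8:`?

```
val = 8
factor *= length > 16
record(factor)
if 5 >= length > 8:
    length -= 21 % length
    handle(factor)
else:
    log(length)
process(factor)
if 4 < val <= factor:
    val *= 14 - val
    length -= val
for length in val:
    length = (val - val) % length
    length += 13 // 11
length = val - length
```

4

Transformed code:
ix = 8
factor *= length > 16
record(factor)
if 5 >= length and length > 8:
    length -= 21 % length
    handle(factor)
else:
    log(length)
process(factor)
if 4 < ix and ix <= factor:
    ix *= 14 - ix
    length -= ix
for length in ix:
    length = (ix - ix) % length
    length += 13 // 11
length = ix - length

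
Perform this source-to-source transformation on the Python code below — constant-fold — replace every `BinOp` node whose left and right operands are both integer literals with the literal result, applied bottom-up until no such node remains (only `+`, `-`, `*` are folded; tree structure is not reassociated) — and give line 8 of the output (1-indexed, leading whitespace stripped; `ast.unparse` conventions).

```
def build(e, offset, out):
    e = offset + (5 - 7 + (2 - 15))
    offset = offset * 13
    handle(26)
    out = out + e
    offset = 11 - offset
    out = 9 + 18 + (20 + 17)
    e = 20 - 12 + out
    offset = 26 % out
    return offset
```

e = 8 + out

Transformed code:
def build(e, offset, out):
    e = offset + -15
    offset = offset * 13
    handle(26)
    out = out + e
    offset = 11 - offset
    out = 64
    e = 8 + out
    offset = 26 % out
    return offset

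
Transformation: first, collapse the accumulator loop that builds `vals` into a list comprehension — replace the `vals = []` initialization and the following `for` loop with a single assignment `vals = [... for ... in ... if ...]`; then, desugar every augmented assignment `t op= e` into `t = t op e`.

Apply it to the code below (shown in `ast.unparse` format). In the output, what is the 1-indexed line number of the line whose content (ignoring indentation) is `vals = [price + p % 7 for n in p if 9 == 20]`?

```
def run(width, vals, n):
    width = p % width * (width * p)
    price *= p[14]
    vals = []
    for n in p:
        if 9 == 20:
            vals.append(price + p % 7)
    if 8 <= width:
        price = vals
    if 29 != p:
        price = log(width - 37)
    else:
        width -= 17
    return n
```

Transformed code:
def run(width, vals, n):
    width = p % width * (width * p)
    price = price * p[14]
    vals = [price + p % 7 for n in p if 9 == 20]
    if 8 <= width:
        price = vals
    if 29 != p:
        price = log(width - 37)
    else:
        width = width - 17
    return n

4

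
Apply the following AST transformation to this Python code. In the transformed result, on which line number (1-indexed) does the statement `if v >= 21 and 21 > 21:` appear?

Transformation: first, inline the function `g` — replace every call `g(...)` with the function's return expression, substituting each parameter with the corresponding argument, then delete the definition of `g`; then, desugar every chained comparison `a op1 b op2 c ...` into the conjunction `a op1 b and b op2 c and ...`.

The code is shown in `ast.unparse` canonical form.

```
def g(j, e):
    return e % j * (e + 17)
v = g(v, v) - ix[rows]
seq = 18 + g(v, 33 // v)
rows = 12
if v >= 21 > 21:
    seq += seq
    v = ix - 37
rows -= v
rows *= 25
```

4

Transformed code:
v = v % v * (v + 17) - ix[rows]
seq = 18 + 33 // v % v * (33 // v + 17)
rows = 12
if v >= 21 and 21 > 21:
    seq += seq
    v = ix - 37
rows -= v
rows *= 25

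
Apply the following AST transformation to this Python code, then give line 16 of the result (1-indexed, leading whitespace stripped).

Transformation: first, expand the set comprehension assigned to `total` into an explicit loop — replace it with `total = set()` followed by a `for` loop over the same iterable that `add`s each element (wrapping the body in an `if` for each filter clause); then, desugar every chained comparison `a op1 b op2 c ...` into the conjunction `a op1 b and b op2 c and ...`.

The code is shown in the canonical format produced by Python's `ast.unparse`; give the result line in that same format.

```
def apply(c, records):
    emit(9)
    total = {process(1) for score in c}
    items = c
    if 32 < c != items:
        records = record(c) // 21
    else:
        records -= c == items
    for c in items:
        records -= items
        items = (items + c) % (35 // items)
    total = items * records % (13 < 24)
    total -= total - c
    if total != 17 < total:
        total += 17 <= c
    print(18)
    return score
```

Transformed code:
def apply(c, records):
    emit(9)
    total = set()
    for score in c:
        total.add(process(1))
    items = c
    if 32 < c and c != items:
        records = record(c) // 21
    else:
        records -= c == items
    for c in items:
        records -= items
        items = (items + c) % (35 // items)
    total = items * records % (13 < 24)
    total -= total - c
    if total != 17 and 17 < total:
        total += 17 <= c
    print(18)
    return score

if total != 17 and 17 < total:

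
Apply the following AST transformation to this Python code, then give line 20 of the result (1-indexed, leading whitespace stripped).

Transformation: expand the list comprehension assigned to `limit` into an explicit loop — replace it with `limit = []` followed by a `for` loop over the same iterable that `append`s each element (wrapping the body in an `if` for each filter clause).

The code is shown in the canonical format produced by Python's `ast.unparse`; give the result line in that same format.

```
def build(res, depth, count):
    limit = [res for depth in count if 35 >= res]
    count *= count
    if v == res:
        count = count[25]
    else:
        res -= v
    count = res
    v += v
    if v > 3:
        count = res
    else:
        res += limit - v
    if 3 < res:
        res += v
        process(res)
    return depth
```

Transformed code:
def build(res, depth, count):
    limit = []
    for depth in count:
        if 35 >= res:
            limit.append(res)
    count *= count
    if v == res:
        count = count[25]
    else:
        res -= v
    count = res
    v += v
    if v > 3:
        count = res
    else:
        res += limit - v
    if 3 < res:
        res += v
        process(res)
    return depth

return depth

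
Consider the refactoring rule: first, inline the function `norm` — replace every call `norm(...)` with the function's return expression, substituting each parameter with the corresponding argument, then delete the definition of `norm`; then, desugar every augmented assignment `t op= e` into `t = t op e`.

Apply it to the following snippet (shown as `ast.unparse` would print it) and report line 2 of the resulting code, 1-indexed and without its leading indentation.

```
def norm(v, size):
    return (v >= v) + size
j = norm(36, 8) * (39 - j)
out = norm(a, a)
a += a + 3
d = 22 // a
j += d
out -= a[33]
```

out = (a >= a) + a

Transformed code:
j = ((36 >= 36) + 8) * (39 - j)
out = (a >= a) + a
a = a + (a + 3)
d = 22 // a
j = j + d
out = out - a[33]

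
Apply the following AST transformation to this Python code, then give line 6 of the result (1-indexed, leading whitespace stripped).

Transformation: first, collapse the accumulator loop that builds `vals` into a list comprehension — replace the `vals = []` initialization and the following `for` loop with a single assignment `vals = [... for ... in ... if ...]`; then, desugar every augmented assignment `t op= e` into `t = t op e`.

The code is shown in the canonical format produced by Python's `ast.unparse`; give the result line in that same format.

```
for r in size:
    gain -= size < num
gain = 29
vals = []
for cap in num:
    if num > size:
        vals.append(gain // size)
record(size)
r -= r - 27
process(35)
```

Transformed code:
for r in size:
    gain = gain - (size < num)
gain = 29
vals = [gain // size for cap in num if num > size]
record(size)
r = r - (r - 27)
process(35)

r = r - (r - 27)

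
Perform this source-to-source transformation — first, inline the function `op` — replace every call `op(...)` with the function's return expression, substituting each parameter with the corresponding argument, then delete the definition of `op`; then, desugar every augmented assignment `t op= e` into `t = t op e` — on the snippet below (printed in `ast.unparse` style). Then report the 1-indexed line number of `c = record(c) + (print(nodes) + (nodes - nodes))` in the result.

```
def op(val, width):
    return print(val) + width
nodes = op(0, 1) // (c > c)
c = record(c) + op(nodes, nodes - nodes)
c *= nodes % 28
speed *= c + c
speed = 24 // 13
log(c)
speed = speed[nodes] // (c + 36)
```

2

Transformed code:
nodes = (print(0) + 1) // (c > c)
c = record(c) + (print(nodes) + (nodes - nodes))
c = c * (nodes % 28)
speed = speed * (c + c)
speed = 24 // 13
log(c)
speed = speed[nodes] // (c + 36)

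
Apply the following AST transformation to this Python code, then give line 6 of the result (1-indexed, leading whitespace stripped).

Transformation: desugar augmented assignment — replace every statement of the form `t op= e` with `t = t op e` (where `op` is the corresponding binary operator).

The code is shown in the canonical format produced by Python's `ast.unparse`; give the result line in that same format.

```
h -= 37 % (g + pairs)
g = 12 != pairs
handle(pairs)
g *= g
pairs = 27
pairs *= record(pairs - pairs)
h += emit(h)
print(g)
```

pairs = pairs * record(pairs - pairs)

Transformed code:
h = h - 37 % (g + pairs)
g = 12 != pairs
handle(pairs)
g = g * g
pairs = 27
pairs = pairs * record(pairs - pairs)
h = h + emit(h)
print(g)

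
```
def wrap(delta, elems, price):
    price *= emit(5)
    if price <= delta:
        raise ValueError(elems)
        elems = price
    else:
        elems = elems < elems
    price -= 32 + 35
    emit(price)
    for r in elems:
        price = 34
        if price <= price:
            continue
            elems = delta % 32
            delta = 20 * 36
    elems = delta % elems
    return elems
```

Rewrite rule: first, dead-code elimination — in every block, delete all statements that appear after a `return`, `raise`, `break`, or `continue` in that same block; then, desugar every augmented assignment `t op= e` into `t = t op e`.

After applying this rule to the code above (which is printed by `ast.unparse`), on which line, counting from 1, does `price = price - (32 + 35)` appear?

Transformed code:
def wrap(delta, elems, price):
    price = price * emit(5)
    if price <= delta:
        raise ValueError(elems)
    else:
        elems = elems < elems
    price = price - (32 + 35)
    emit(price)
    for r in elems:
        price = 34
        if price <= price:
            continue
    elems = delta % elems
    return elems

7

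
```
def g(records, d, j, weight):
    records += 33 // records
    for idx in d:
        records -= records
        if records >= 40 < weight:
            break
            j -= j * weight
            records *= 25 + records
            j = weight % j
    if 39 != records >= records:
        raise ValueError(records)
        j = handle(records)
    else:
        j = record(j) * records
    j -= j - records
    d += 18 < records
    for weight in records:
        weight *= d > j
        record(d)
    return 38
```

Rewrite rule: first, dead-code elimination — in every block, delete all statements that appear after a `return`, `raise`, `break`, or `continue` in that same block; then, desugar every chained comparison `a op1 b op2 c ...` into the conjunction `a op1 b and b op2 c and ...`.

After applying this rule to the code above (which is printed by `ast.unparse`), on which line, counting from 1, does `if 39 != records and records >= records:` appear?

Transformed code:
def g(records, d, j, weight):
    records += 33 // records
    for idx in d:
        records -= records
        if records >= 40 and 40 < weight:
            break
    if 39 != records and records >= records:
        raise ValueError(records)
    else:
        j = record(j) * records
    j -= j - records
    d += 18 < records
    for weight in records:
        weight *= d > j
        record(d)
    return 38

7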